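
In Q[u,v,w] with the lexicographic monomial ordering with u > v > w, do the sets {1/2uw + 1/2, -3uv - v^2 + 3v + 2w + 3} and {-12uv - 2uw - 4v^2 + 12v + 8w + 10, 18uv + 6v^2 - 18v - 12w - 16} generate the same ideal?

Two ideals are equal iff their reduced Gröbner bases coincide (the reduced basis is unique for a fixed ordering).
Buchberger on the first generating set:
f_1 = 1/2uw + 1/2, LT = uw.
f_2 = -3uv - v^2 + 3v + 2w + 3, LT = uv.

S(f_1,f_2): lcm = uvw. S = -1/3v^2w + vw + v + 2/3w^2 + w.
  leading term v^2w: no divisor's leading term divides it; move -1/3v^2w to the remainder.
  leading term vw: no divisor's leading term divides it; move vw to the remainder.
  leading term v: no divisor's leading term divides it; move v to the remainder.
  leading term w^2: no divisor's leading term divides it; move 2/3w^2 to the remainder.
  leading term w: no divisor's leading term divides it; move w to the remainder.
  remainder -1/3v^2w + vw + v + 2/3w^2 + w ≠ 0; add g_3 = -1/3v^2w + vw + v + 2/3w^2 + w to the basis.

The other S-polynomials (S(f_1,g_3), S(f_2,g_3)) all reduce to 0 modulo the current basis, so we have a Gröbner basis.
Inter-reduce: drop elements whose leading term is divisible by another's, tail-reduce, and make monic.
Reduced Gröbner basis: {uv + 1/3v^2 - v - 2/3w - 1, uw + 1, v^2w - 3vw - 3v - 2w^2 - 3w}.

Buchberger on the second generating set:
h_1 = -12uv - 2uw - 4v^2 + 12v + 8w + 10, LT = uv.
h_2 = 18uv + 6v^2 - 18v - 12w - 16, LT = uv.

S(h_1,h_2): lcm = uv. S = 1/6uw + 1/18.
  leading term uw: no divisor's leading term divides it; move 1/6uw to the remainder.
  leading term 1: no divisor's leading term divides it; move 1/18 to the remainder.
  remainder 1/6uw + 1/18 ≠ 0; add k_3 = 1/6uw + 1/18 to the basis.

S(h_1,k_3): lcm = uvw. S = 1/6uw^2 + 1/3v^2w - vw - 1/3v - 2/3w^2 - 5/6w.
  leading term uw^2: subtract (w)·k_3 from 1/6uw^2 + 1/3v^2w - vw - 1/3v - 2/3w^2 - 5/6w → 1/3v^2w - vw - 1/3v - 2/3w^2 - 8/9w
  leading term v^2w: no divisor's leading term divides it; move 1/3v^2w to the remainder.
  leading term vw: no divisor's leading term divides it; move -vw to the remainder.
  leading term v: no divisor's leading term divides it; move -1/3v to the remainder.
  leading term w^2: no divisor's leading term divides it; move -2/3w^2 to the remainder.
  leading term w: no divisor's leading term divides it; move -8/9w to the remainder.
  remainder 1/3v^2w - vw - 1/3v - 2/3w^2 - 8/9w ≠ 0; add k_4 = 1/3v^2w - vw - 1/3v - 2/3w^2 - 8/9w to the basis.

The other S-polynomials (S(h_2,k_3), S(h_1,k_4), S(h_2,k_4), S(k_3,k_4)) all reduce to 0 modulo the current basis, so we have a Gröbner basis.
Inter-reduce: drop elements whose leading term is divisible by another's, tail-reduce, and make monic.
Reduced Gröbner basis: {uv + 1/3v^2 - v - 2/3w - 8/9, uw + 1/3, v^2w - 3vw - v - 2w^2 - 8/3w}.

Since the reduced bases disagree, the two ideals are not the same.

No, the ideals differ.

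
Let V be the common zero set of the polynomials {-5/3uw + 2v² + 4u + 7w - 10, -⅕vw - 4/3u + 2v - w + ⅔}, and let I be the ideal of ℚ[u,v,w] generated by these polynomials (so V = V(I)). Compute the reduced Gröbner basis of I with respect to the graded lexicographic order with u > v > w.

G = {v³ + 50/9u² - 19/3uv + 5v² - 145/9u + 30v - 40/3, uw - 6/5v² - 12/5u - 21/5w + 6, vw + 20/3u - 10v + 5w - 10/3}

f_1 = -5/3uw + 2v² + 4u + 7w - 10, LT = uw.
f_2 = -⅕vw - 4/3u + 2v - w + ⅔, LT = vw.

S(f_1,f_2): lcm = uvw. S = -6/5v³ - 20/3u² + 38/5uv - 5uw - 21/5vw + 10/3u + 6v.
  reduce S modulo (f_1, f_2):
  remainder -6/5v³ - 20/3u² + 38/5uv - 6v² + 58/3u - 36v + 16 ≠ 0; add g_3 = -6/5v³ - 20/3u² + 38/5uv - 6v² + 58/3u - 36v + 16 to the basis.

The other S-polynomials (S(f_1,g_3), S(f_2,g_3)) all reduce to 0 modulo the current basis, so we have a Gröbner basis.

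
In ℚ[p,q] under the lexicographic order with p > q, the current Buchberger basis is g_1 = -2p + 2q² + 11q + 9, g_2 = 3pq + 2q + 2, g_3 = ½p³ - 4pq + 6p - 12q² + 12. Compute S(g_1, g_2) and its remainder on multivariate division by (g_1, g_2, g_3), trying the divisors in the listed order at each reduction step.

S(g_1, g_2) = -q³ - 11/2q² - 31/6q - ⅔; remainder on division = -q³ - 11/2q² - 31/6q - ⅔.

lcm(LM(g_1), LM(g_2)) = pq.
S = (lcm/LT(g_1))·g_1 − (lcm/LT(g_2))·g_2 = -q³ - 11/2q² - 31/6q - ⅔.
Reduce S modulo (g_1, g_2, g_3) in that order:
  leading term q³: no divisor's leading term divides it; move -q³ to the remainder.
  leading term q²: no divisor's leading term divides it; move -11/2q² to the remainder.
  leading term q: no divisor's leading term divides it; move -31/6q to the remainder.
  leading term 1: no divisor's leading term divides it; move -⅔ to the remainder.
The remainder -q³ - 11/2q² - 31/6q - ⅔ is nonzero, so it would be added as the next basis element.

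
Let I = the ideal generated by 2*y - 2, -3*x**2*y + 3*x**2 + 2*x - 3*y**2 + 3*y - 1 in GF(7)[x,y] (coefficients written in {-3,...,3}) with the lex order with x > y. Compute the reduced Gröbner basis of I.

G = {x + 3, y - 1}

Buchberger's algorithm terminates because the ascending chain of leading-term ideals stabilizes.

f_1 = 2*y - 2, LT = y.
f_2 = -3*x**2*y + 3*x**2 + 2*x - 3*y**2 + 3*y - 1, LT = x**2*y.

S(f_1,f_2): lcm = x**2*y. S = 3*x - y**2 + y + 2.
  leading term x: no divisor's leading term divides it; move 3*x to the remainder.
  leading term y**2: subtract (3*y)·f_1 from -y**2 + y + 2 → 2
  leading term 1: no divisor's leading term divides it; move 2 to the remainder.
  remainder 3*x + 2 ≠ 0; add g_3 = 3*x + 2 to the basis.

The other S-polynomials (S(f_1,g_3), S(f_2,g_3)) all reduce to 0 modulo the current basis, so we have a Gröbner basis.
Inter-reduce: drop elements whose leading term is divisible by another's, tail-reduce, and make monic.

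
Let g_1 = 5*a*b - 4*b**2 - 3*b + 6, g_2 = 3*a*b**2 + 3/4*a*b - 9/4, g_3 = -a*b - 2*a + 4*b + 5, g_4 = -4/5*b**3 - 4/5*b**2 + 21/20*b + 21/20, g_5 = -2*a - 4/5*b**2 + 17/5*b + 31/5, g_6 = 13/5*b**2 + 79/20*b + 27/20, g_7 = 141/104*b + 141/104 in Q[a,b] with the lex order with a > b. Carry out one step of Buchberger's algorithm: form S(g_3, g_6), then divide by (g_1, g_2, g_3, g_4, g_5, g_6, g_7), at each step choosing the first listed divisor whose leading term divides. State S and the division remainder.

S(g_3, g_6) = 25/52*a*b - 27/52*a - 4*b**2 - 5*b; remainder on division = 0.

lcm(LM(g_3), LM(g_6)) = a*b**2.
S = (lcm/LT(g_3))·g_3 − (lcm/LT(g_6))·g_6 = 25/52*a*b - 27/52*a - 4*b**2 - 5*b.
Reduce S modulo (g_1, g_2, g_3, g_4, g_5, g_6, g_7) in that order:
  leading term a*b: subtract (5/52)·g_1 from 25/52*a*b - 27/52*a - 4*b**2 - 5*b → -27/52*a - 47/13*b**2 - 245/52*b - 15/26
  leading term a: subtract (27/104)·g_5 from -27/52*a - 47/13*b**2 - 245/52*b - 15/26 → -443/130*b**2 - 2909/520*b - 1137/520
  leading term b**2: subtract (-443/338)·g_6 from -443/130*b**2 - 2909/520*b - 1137/520 → -141/338*b - 141/338
  leading term b: subtract (-4/13)·g_7 from -141/338*b - 141/338 → 0
The remainder is 0, so this S-polynomial contributes no new basis element.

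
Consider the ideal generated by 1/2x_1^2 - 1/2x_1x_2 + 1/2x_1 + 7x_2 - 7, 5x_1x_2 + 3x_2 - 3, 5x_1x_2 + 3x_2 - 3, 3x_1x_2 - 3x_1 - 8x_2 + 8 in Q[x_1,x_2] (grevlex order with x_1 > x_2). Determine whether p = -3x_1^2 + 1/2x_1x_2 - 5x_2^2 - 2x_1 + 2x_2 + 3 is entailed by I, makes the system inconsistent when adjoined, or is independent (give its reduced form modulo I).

-3x_1^2 + 1/2x_1x_2 - 5x_2^2 - 2x_1 + 2x_2 + 3 lies in I (it reduces to 0).

First compute the reduced Gröbner basis of I by Buchberger's algorithm.
f_1 = 1/2x_1^2 - 1/2x_1x_2 + 1/2x_1 + 7x_2 - 7, LT = x_1^2.
f_2 = 5x_1x_2 + 3x_2 - 3, LT = x_1x_2.
f_3 = 5x_1x_2 + 3x_2 - 3, LT = x_1x_2.
f_4 = 3x_1x_2 - 3x_1 - 8x_2 + 8, LT = x_1x_2.

S(f_1,f_2): lcm = x_1^2x_2. S = -x_1x_2^2 + 2/5x_1x_2 + 14x_2^2 + 3/5x_1 - 14x_2.
  reduce S modulo (f_1, f_2, f_3, f_4):
  remainder 73/5x_2^2 + 3/5x_1 - 371/25x_2 + 6/25 ≠ 0; add h_5 = 73/5x_2^2 + 3/5x_1 - 371/25x_2 + 6/25 to the basis.

S(f_1,f_4): lcm = x_1^2x_2. S = -x_1x_2^2 + x_1^2 + 11/3x_1x_2 + 14x_2^2 - 8/3x_1 - 14x_2.
  reduce S modulo (f_1, f_2, f_3, f_4, h_5):
  remainder -64/15x_1 - 414/25x_2 + 414/25 ≠ 0; add h_6 = -64/15x_1 - 414/25x_2 + 414/25 to the basis.

S(f_2,f_4): lcm = x_1x_2. S = x_1 + 49/15x_2 - 49/15.
  reduce S modulo (f_1, f_2, f_3, f_4, h_5, h_6):
  remainder -59/96x_2 + 59/96 ≠ 0; add h_7 = -59/96x_2 + 59/96 to the basis.

The other S-polynomials (S(f_1,f_3), S(f_2,f_3), S(f_3,f_4), S(f_1,h_5), S(f_2,h_5), S(f_3,h_5), S(f_4,h_5), S(f_1,h_6), S(f_2,h_6), S(f_3,h_6), S(f_4,h_6), S(h_5,h_6), S(f_1,h_7), S(f_2,h_7), S(f_3,h_7), S(f_4,h_7), S(h_5,h_7), S(h_6,h_7)) all reduce to 0 modulo the current basis, so we have a Gröbner basis.
Inter-reduce: drop elements whose leading term is divisible by another's, tail-reduce, and make monic.
Reduced Gröbner basis: {x_1, x_2 - 1}.
Label its elements g_1 = x_1, g_2 = x_2 - 1.

Reduce p = -3x_1^2 + 1/2x_1x_2 - 5x_2^2 - 2x_1 + 2x_2 + 3 modulo G:
  leading term x_1^2: subtract (-3x_1)·g_1 from -3x_1^2 + 1/2x_1x_2 - 5x_2^2 - 2x_1 + 2x_2 + 3 → 1/2x_1x_2 - 5x_2^2 - 2x_1 + 2x_2 + 3
  leading term x_1x_2: subtract (1/2x_2)·g_1 from 1/2x_1x_2 - 5x_2^2 - 2x_1 + 2x_2 + 3 → -5x_2^2 - 2x_1 + 2x_2 + 3
  leading term x_2^2: subtract (-5x_2)·g_2 from -5x_2^2 - 2x_1 + 2x_2 + 3 → -2x_1 - 3x_2 + 3
  leading term x_1: subtract (-2)·g_1 from -2x_1 - 3x_2 + 3 → -3x_2 + 3
  leading term x_2: subtract (-3)·g_2 from -3x_2 + 3 → 0
  normal form = 0.
Since the normal form is 0, p ∈ I.

The remainder on division by a Gröbner basis is unique — it is the normal form.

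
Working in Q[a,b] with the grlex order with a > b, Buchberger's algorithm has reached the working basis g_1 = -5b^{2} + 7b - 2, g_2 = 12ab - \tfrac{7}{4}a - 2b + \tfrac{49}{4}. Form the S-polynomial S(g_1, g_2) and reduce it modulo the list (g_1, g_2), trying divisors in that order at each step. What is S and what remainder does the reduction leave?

lcm(LM(g_1), LM(g_2)) = ab^{2}.
S = (lcm/LT(g_1))·g_1 − (lcm/LT(g_2))·g_2 = -\tfrac{301}{240}ab + \tfrac{1}{6}b^{2} + \tfrac{2}{5}a - \tfrac{49}{48}b.
Reduce S modulo (g_1, g_2) in that order:
  leading term ab: subtract (-\tfrac{301}{2880})·g_2 from -\tfrac{301}{240}ab + \tfrac{1}{6}b^{2} + \tfrac{2}{5}a - \tfrac{49}{48}b → \tfrac{1}{6}b^{2} + \tfrac{2501}{11520}a - \tfrac{1771}{1440}b + \tfrac{14749}{11520}
  leading term b^{2}: subtract (-\tfrac{1}{30})·g_1 from \tfrac{1}{6}b^{2} + \tfrac{2501}{11520}a - \tfrac{1771}{1440}b + \tfrac{14749}{11520} → \tfrac{2501}{11520}a - \tfrac{287}{288}b + \tfrac{13981}{11520}
  leading term a: no divisor's leading term divides it; move \tfrac{2501}{11520}a to the remainder.
  leading term b: no divisor's leading term divides it; move -\tfrac{287}{288}b to the remainder.
  leading term 1: no divisor's leading term divides it; move \tfrac{13981}{11520} to the remainder.
The remainder \tfrac{2501}{11520}a - \tfrac{287}{288}b + \tfrac{13981}{11520} is nonzero, so it would be added as the next basis element.

S(g_1, g_2) = -\tfrac{301}{240}ab + \tfrac{1}{6}b^{2} + \tfrac{2}{5}a - \tfrac{49}{48}b; remainder on division = \tfrac{2501}{11520}a - \tfrac{287}{288}b + \tfrac{13981}{11520}.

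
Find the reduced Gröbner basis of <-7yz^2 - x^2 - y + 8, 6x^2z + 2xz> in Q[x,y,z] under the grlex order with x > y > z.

G = {x^4 + 1/3x^3 + x^2y - 8x^2 + 1/3xy - 8/3x, x^2z + 1/3xz, yz^2 + 1/7x^2 + 1/7y - 8/7}

f_1 = -7yz^2 - x^2 - y + 8, LT = yz^2.
f_2 = 6x^2z + 2xz, LT = x^2z.

S(f_1,f_2): lcm = x^2yz^2. S = 1/7x^4 - 1/3xyz^2 + 1/7x^2y - 8/7x^2.
  leading term x^4: no divisor's leading term divides it; move 1/7x^4 to the remainder.
  leading term xyz^2: subtract (1/21x)·f_1 from -1/3xyz^2 + 1/7x^2y - 8/7x^2 → 1/21x^3 + 1/7x^2y - 8/7x^2 + 1/21xy - 8/21x
  leading term x^3: no divisor's leading term divides it; move 1/21x^3 to the remainder.
  leading term x^2y: no divisor's leading term divides it; move 1/7x^2y to the remainder.
  leading term x^2: no divisor's leading term divides it; move -8/7x^2 to the remainder.
  leading term xy: no divisor's leading term divides it; move 1/21xy to the remainder.
  leading term x: no divisor's leading term divides it; move -8/21x to the remainder.
  remainder 1/7x^4 + 1/21x^3 + 1/7x^2y - 8/7x^2 + 1/21xy - 8/21x ≠ 0; add g_3 = 1/7x^4 + 1/21x^3 + 1/7x^2y - 8/7x^2 + 1/21xy - 8/21x to the basis.

The other S-polynomials (S(f_1,g_3), S(f_2,g_3)) all reduce to 0 modulo the current basis, so we have a Gröbner basis.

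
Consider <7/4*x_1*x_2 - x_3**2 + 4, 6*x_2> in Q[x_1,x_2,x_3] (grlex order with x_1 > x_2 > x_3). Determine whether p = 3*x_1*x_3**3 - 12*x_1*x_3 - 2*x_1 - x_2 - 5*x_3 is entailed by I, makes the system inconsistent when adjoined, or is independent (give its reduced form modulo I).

First compute the reduced Gröbner basis of I by Buchberger's algorithm.
f_1 = 7/4*x_1*x_2 - x_3**2 + 4, LT = x_1*x_2.
f_2 = 6*x_2, LT = x_2.

S(f_1,f_2): lcm = x_1*x_2. S = -4/7*x_3**2 + 16/7.
  leading term x_3**2: no divisor's leading term divides it; move -4/7*x_3**2 to the remainder.
  leading term 1: no divisor's leading term divides it; move 16/7 to the remainder.
  remainder -4/7*x_3**2 + 16/7 ≠ 0; add h_3 = -4/7*x_3**2 + 16/7 to the basis.

The other S-polynomials (S(f_1,h_3), S(f_2,h_3)) all reduce to 0 modulo the current basis, so we have a Gröbner basis.
Inter-reduce: drop elements whose leading term is divisible by another's, tail-reduce, and make monic.
Reduced Gröbner basis: {x_3**2 - 4, x_2}.
Label its elements g_1 = x_3**2 - 4, g_2 = x_2.

Reduce p = 3*x_1*x_3**3 - 12*x_1*x_3 - 2*x_1 - x_2 - 5*x_3 modulo G:
  leading term x_1*x_3**3: subtract (3*x_1*x_3)·g_1 from 3*x_1*x_3**3 - 12*x_1*x_3 - 2*x_1 - x_2 - 5*x_3 → -2*x_1 - x_2 - 5*x_3
  leading term x_1: no divisor's leading term divides it; move -2*x_1 to the remainder.
  leading term x_2: subtract (-1)·g_2 from -x_2 - 5*x_3 → -5*x_3
  leading term x_3: no divisor's leading term divides it; move -5*x_3 to the remainder.
  normal form = -2*x_1 - 5*x_3.
The normal form is nonzero, so p ∉ I. Since p minus its normal form lies in I, I + (p) = I + (r) where r = -2*x_1 - 5*x_3; decide whether this ideal is the whole ring.
Run Buchberger on G together with r (pairs among the g_i already reduce to 0 since G is a Gröbner basis):
g_1 = x_3**2 - 4, LT = x_3**2.
g_2 = x_2, LT = x_2.
r = -2*x_1 - 5*x_3, LT = x_1.

The S-polynomials (S(g_1,g_2), S(g_1,r), S(g_2,r)) all reduce to 0 modulo the current basis, so we have a Gröbner basis.
Inter-reduce: drop elements whose leading term is divisible by another's, tail-reduce, and make monic.
Reduced Gröbner basis: {x_3**2 - 4, x_1 + 5/2*x_3, x_2}.
The reduced Gröbner basis of I + (p) is {x_3**2 - 4, x_1 + 5/2*x_3, x_2} ≠ {1}, a proper ideal, so the enlarged system stays consistent: p is independent of I, with normal form -2*x_1 - 5*x_3.

3*x_1*x_3**3 - 12*x_1*x_3 - 2*x_1 - x_2 - 5*x_3 is independent of I; its normal form modulo I is -2*x_1 - 5*x_3.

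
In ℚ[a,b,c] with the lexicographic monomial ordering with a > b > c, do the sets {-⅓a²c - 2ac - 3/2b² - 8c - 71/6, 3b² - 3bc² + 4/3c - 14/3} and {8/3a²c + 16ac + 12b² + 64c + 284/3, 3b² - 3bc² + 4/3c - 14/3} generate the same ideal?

Since reduced Gröbner bases are canonical representatives of ideals under a given ordering, it suffices to compute and compare them.
Buchberger on the first generating set:
f_1 = -⅓a²c - 2ac - 3/2b² - 8c - 71/6, LT = a²c.
f_2 = 3b² - 3bc² + 4/3c - 14/3, LT = b².

S(f_1,f_2): leading monomials are coprime, so the S-polynomial reduces to 0 (Buchberger's first criterion).
Every S-polynomial of the final basis reduces to 0, so we have a Gröbner basis.
Inter-reduce: drop elements whose leading term is divisible by another's, tail-reduce, and make monic.
Reduced Gröbner basis: {a²c + 6ac + 9/2bc² + 22c + 85/2, b² - bc² + 4/9c - 14/9}.

Buchberger on the second generating set:
h_1 = 8/3a²c + 16ac + 12b² + 64c + 284/3, LT = a²c.
h_2 = 3b² - 3bc² + 4/3c - 14/3, LT = b².

S(h_1,h_2): leading monomials are coprime, so the S-polynomial reduces to 0 (Buchberger's first criterion).
Every S-polynomial of the final basis reduces to 0, so we have a Gröbner basis.
Inter-reduce: drop elements whose leading term is divisible by another's, tail-reduce, and make monic.
Reduced Gröbner basis: {a²c + 6ac + 9/2bc² + 22c + 85/2, b² - bc² + 4/9c - 14/9}.

The two bases agree; hence the ideals are identical.

Yes, the ideals are equal.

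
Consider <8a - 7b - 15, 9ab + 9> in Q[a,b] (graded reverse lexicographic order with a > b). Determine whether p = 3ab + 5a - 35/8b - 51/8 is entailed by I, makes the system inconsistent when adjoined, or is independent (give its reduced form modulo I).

First compute the reduced Gröbner basis of I by Buchberger's algorithm.
f_1 = 8a - 7b - 15, LT = a.
f_2 = 9ab + 9, LT = ab.

S(f_1,f_2): lcm = ab. S = -7/8b^2 - 15/8b - 1.
  leading term b^2: no divisor's leading term divides it; move -7/8b^2 to the remainder.
  leading term b: no divisor's leading term divides it; move -15/8b to the remainder.
  leading term 1: no divisor's leading term divides it; move -1 to the remainder.
  remainder -7/8b^2 - 15/8b - 1 ≠ 0; add h_3 = -7/8b^2 - 15/8b - 1 to the basis.

The other S-polynomials (S(f_1,h_3), S(f_2,h_3)) all reduce to 0 modulo the current basis, so we have a Gröbner basis.
Inter-reduce: drop elements whose leading term is divisible by another's, tail-reduce, and make monic.
Reduced Gröbner basis: {b^2 + 15/7b + 8/7, a - 7/8b - 15/8}.
Label its elements g_1 = b^2 + 15/7b + 8/7, g_2 = a - 7/8b - 15/8.

Reduce p = 3ab + 5a - 35/8b - 51/8 modulo G:
  leading term ab: subtract (3b)·g_2 from 3ab + 5a - 35/8b - 51/8 → 21/8b^2 + 5a + 5/4b - 51/8
  leading term b^2: subtract (21/8)·g_1 from 21/8b^2 + 5a + 5/4b - 51/8 → 5a - 35/8b - 75/8
  leading term a: subtract (5)·g_2 from 5a - 35/8b - 75/8 → 0
  normal form = 0.
Since the normal form is 0, p ∈ I.

3ab + 5a - 35/8b - 51/8 lies in I (it reduces to 0).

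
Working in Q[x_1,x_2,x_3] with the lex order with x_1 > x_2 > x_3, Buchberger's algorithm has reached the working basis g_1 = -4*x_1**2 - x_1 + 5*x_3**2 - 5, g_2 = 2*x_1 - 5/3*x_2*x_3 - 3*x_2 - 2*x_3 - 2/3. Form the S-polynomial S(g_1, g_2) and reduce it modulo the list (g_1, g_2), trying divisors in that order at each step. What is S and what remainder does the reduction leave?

S(g_1, g_2) = 5/6*x_1*x_2*x_3 + 3/2*x_1*x_2 + x_1*x_3 + 7/12*x_1 - 5/4*x_3**2 + 5/4; remainder on division = 25/36*x_2**2*x_3**2 + 5/2*x_2**2*x_3 + 9/4*x_2**2 + 5/3*x_2*x_3**2 + 271/72*x_2*x_3 + 11/8*x_2 - 1/4*x_3**2 + 11/12*x_3 + 13/9.

lcm(LM(g_1), LM(g_2)) = x_1**2.
S = (lcm/LT(g_1))·g_1 − (lcm/LT(g_2))·g_2 = 5/6*x_1*x_2*x_3 + 3/2*x_1*x_2 + x_1*x_3 + 7/12*x_1 - 5/4*x_3**2 + 5/4.
Reduce S modulo (g_1, g_2) in that order:
  leading term x_1*x_2*x_3: subtract (5/12*x_2*x_3)·g_2 from 5/6*x_1*x_2*x_3 + 3/2*x_1*x_2 + x_1*x_3 + 7/12*x_1 - 5/4*x_3**2 + 5/4 → 3/2*x_1*x_2 + x_1*x_3 + 7/12*x_1 + 25/36*x_2**2*x_3**2 + 5/4*x_2**2*x_3 + 5/6*x_2*x_3**2 + 5/18*x_2*x_3 - 5/4*x_3**2 + 5/4
  leading term x_1*x_2: subtract (3/4*x_2)·g_2 from 3/2*x_1*x_2 + x_1*x_3 + 7/12*x_1 + 25/36*x_2**2*x_3**2 + 5/4*x_2**2*x_3 + 5/6*x_2*x_3**2 + 5/18*x_2*x_3 - 5/4*x_3**2 + 5/4 → x_1*x_3 + 7/12*x_1 + 25/36*x_2**2*x_3**2 + 5/2*x_2**2*x_3 + 9/4*x_2**2 + 5/6*x_2*x_3**2 + 16/9*x_2*x_3 + 1/2*x_2 - 5/4*x_3**2 + 5/4
  leading term x_1*x_3: subtract (1/2*x_3)·g_2 from x_1*x_3 + 7/12*x_1 + 25/36*x_2**2*x_3**2 + 5/2*x_2**2*x_3 + 9/4*x_2**2 + 5/6*x_2*x_3**2 + 16/9*x_2*x_3 + 1/2*x_2 - 5/4*x_3**2 + 5/4 → 7/12*x_1 + 25/36*x_2**2*x_3**2 + 5/2*x_2**2*x_3 + 9/4*x_2**2 + 5/3*x_2*x_3**2 + 59/18*x_2*x_3 + 1/2*x_2 - 1/4*x_3**2 + 1/3*x_3 + 5/4
  leading term x_1: subtract (7/24)·g_2 from 7/12*x_1 + 25/36*x_2**2*x_3**2 + 5/2*x_2**2*x_3 + 9/4*x_2**2 + 5/3*x_2*x_3**2 + 59/18*x_2*x_3 + 1/2*x_2 - 1/4*x_3**2 + 1/3*x_3 + 5/4 → 25/36*x_2**2*x_3**2 + 5/2*x_2**2*x_3 + 9/4*x_2**2 + 5/3*x_2*x_3**2 + 271/72*x_2*x_3 + 11/8*x_2 - 1/4*x_3**2 + 11/12*x_3 + 13/9
  leading term x_2**2*x_3**2: no divisor's leading term divides it; move 25/36*x_2**2*x_3**2 to the remainder.
  leading term x_2**2*x_3: no divisor's leading term divides it; move 5/2*x_2**2*x_3 to the remainder.
  leading term x_2**2: no divisor's leading term divides it; move 9/4*x_2**2 to the remainder.
  leading term x_2*x_3**2: no divisor's leading term divides it; move 5/3*x_2*x_3**2 to the remainder.
  leading term x_2*x_3: no divisor's leading term divides it; move 271/72*x_2*x_3 to the remainder.
  leading term x_2: no divisor's leading term divides it; move 11/8*x_2 to the remainder.
  leading term x_3**2: no divisor's leading term divides it; move -1/4*x_3**2 to the remainder.
  leading term x_3: no divisor's leading term divides it; move 11/12*x_3 to the remainder.
  leading term 1: no divisor's leading term divides it; move 13/9 to the remainder.
The remainder 25/36*x_2**2*x_3**2 + 5/2*x_2**2*x_3 + 9/4*x_2**2 + 5/3*x_2*x_3**2 + 271/72*x_2*x_3 + 11/8*x_2 - 1/4*x_3**2 + 11/12*x_3 + 13/9 is nonzero, so it would be added as the next basis element.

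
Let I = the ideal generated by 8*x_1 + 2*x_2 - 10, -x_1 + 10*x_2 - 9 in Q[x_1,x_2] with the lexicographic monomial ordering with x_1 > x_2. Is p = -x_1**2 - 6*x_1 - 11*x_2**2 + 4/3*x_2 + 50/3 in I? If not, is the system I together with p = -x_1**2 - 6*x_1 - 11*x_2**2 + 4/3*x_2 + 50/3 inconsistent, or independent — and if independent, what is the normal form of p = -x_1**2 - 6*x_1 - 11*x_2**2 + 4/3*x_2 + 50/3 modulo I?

First compute the reduced Gröbner basis of I by Buchberger's algorithm.
f_1 = 8*x_1 + 2*x_2 - 10, LT = x_1.
f_2 = -x_1 + 10*x_2 - 9, LT = x_1.

S(f_1,f_2): lcm = x_1. S = 41/4*x_2 - 41/4.
  reduce S modulo (f_1, f_2):
  remainder 41/4*x_2 - 41/4 ≠ 0; add h_3 = 41/4*x_2 - 41/4 to the basis.

The other S-polynomials (S(f_1,h_3), S(f_2,h_3)) all reduce to 0 modulo the current basis, so we have a Gröbner basis.
Inter-reduce: drop elements whose leading term is divisible by another's, tail-reduce, and make monic.
Reduced Gröbner basis: {x_1 - 1, x_2 - 1}.
Label its elements g_1 = x_1 - 1, g_2 = x_2 - 1.

Reduce p = -x_1**2 - 6*x_1 - 11*x_2**2 + 4/3*x_2 + 50/3 modulo G:
  leading term x_1**2: subtract (-x_1)·g_1 from -x_1**2 - 6*x_1 - 11*x_2**2 + 4/3*x_2 + 50/3 → -7*x_1 - 11*x_2**2 + 4/3*x_2 + 50/3
  leading term x_1: subtract (-7)·g_1 from -7*x_1 - 11*x_2**2 + 4/3*x_2 + 50/3 → -11*x_2**2 + 4/3*x_2 + 29/3
  leading term x_2**2: subtract (-11*x_2)·g_2 from -11*x_2**2 + 4/3*x_2 + 29/3 → -29/3*x_2 + 29/3
  leading term x_2: subtract (-29/3)·g_2 from -29/3*x_2 + 29/3 → 0
  normal form = 0.
Since the normal form is 0, p ∈ I.

-x_1**2 - 6*x_1 - 11*x_2**2 + 4/3*x_2 + 50/3 lies in I (it reduces to 0).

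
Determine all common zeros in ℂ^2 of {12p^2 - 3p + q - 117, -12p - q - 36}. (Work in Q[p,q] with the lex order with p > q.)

Compute a lex Gröbner basis by Buchberger's algorithm.
f_1 = 12p^2 - 3p + q - 117, LT = p^2.
f_2 = -12p - q - 36, LT = p.

S(f_1,f_2): lcm = p^2. S = -1/12pq - 13/4p + 1/12q - 39/4.
  reduce S modulo (f_1, f_2):
  remainder 1/144q^2 + 29/48q ≠ 0; add h_3 = 1/144q^2 + 29/48q to the basis.

The other S-polynomials (S(f_1,h_3), S(f_2,h_3)) all reduce to 0 modulo the current basis, so we have a Gröbner basis.
Inter-reduce: drop elements whose leading term is divisible by another's, tail-reduce, and make monic.
Reduced Gröbner basis: {p + 1/12q + 3, q^2 + 87q}.

Elimination: the polynomial q^2 + 87q lies in the elimination ideal for q, so q ∈ {-87, 0}. For each such q, the remaining basis elements (now univariate) give the rest of the solution.
  q = -87: the earlier basis element becomes p - 17/4 = 0, giving p = 17/4 — point (17/4, -87).
  q = 0: the earlier basis element becomes p + 3 = 0, giving p = -3 — point (-3, 0).

{(17/4, -87), (-3, 0)}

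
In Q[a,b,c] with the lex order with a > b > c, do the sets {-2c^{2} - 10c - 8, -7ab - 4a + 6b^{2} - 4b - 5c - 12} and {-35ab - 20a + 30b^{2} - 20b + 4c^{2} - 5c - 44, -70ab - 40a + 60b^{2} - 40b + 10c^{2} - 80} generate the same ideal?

Two ideals are equal iff their reduced Gröbner bases coincide (the reduced basis is unique for a fixed ordering).
Buchberger on the first generating set:
f_1 = -2c^{2} - 10c - 8, LT = c^{2}.
f_2 = -7ab - 4a + 6b^{2} - 4b - 5c - 12, LT = ab.

The S-polynomials (S(f_1,f_2)) all reduce to 0 modulo the current basis, so we have a Gröbner basis.
Inter-reduce: drop elements whose leading term is divisible by another's, tail-reduce, and make monic.
Reduced Gröbner basis: {ab + \tfrac{4}{7}a - \tfrac{6}{7}b^{2} + \tfrac{4}{7}b + \tfrac{5}{7}c + \tfrac{12}{7}, c^{2} + 5c + 4}.

Buchberger on the second generating set:
h_1 = -35ab - 20a + 30b^{2} - 20b + 4c^{2} - 5c - 44, LT = ab.
h_2 = -70ab - 40a + 60b^{2} - 40b + 10c^{2} - 80, LT = ab.

S(h_1,h_2): lcm = ab. S = \tfrac{1}{35}c^{2} + \tfrac{1}{7}c + \tfrac{4}{35}.
  reduce S modulo (h_1, h_2):
  remainder \tfrac{1}{35}c^{2} + \tfrac{1}{7}c + \tfrac{4}{35} ≠ 0; add k_3 = \tfrac{1}{35}c^{2} + \tfrac{1}{7}c + \tfrac{4}{35} to the basis.

The other S-polynomials (S(h_1,k_3), S(h_2,k_3)) all reduce to 0 modulo the current basis, so we have a Gröbner basis.
Inter-reduce: drop elements whose leading term is divisible by another's, tail-reduce, and make monic.
Reduced Gröbner basis: {ab + \tfrac{4}{7}a - \tfrac{6}{7}b^{2} + \tfrac{4}{7}b + \tfrac{5}{7}c + \tfrac{12}{7}, c^{2} + 5c + 4}.

Same reduced basis, so the two generating sets span the same ideal.

Yes, the ideals are equal.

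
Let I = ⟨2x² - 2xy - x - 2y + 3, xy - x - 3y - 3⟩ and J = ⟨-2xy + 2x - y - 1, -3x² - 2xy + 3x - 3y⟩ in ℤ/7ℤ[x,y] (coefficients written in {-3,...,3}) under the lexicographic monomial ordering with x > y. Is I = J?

Yes, the ideals are equal.

Equality of ideals is decidable: compute both reduced Gröbner bases (unique for the ordering) and check whether they agree.
Buchberger on the first generating set:
f_1 = 2x² - 2xy - x - 2y + 3, LT = x².
f_2 = xy - x - 3y - 3, LT = xy.

S(f_1,f_2): lcm = x²y. S = x² - xy² - xy + 3x - y² - 2y.
  reduce S modulo (f_1, f_2):
  remainder -x + 3y² - 1 ≠ 0; add g_3 = -x + 3y² - 1 to the basis.

S(f_2,g_3): lcm = xy. S = -x + 3y³ + 3y - 3.
  reduce S modulo (f_1, f_2, g_3):
  remainder 3y³ - 3y² + 3y - 2 ≠ 0; add g_4 = 3y³ - 3y² + 3y - 2 to the basis.

The other S-polynomials (S(f_1,g_3), S(f_1,g_4), S(f_2,g_4), S(g_3,g_4)) all reduce to 0 modulo the current basis, so we have a Gröbner basis.
Inter-reduce: drop elements whose leading term is divisible by another's, tail-reduce, and make monic.
Reduced Gröbner basis: {x - 3y² + 1, y³ - y² + y - 3}.

Buchberger on the second generating set:
h_1 = -2xy + 2x - y - 1, LT = xy.
h_2 = -3x² - 2xy + 3x - 3y, LT = x².

S(h_1,h_2): lcm = x²y. S = -x² - 3xy² - 2xy - 3x - y².
  reduce S modulo (h_1, h_2):
  remainder x - 3y² + 1 ≠ 0; add k_3 = x - 3y² + 1 to the basis.

S(h_1,k_3): lcm = xy. S = -x + 3y³ + 3y - 3.
  reduce S modulo (h_1, h_2, k_3):
  remainder 3y³ - 3y² + 3y - 2 ≠ 0; add k_4 = 3y³ - 3y² + 3y - 2 to the basis.

The other S-polynomials (S(h_2,k_3), S(h_1,k_4), S(h_2,k_4), S(k_3,k_4)) all reduce to 0 modulo the current basis, so we have a Gröbner basis.
Inter-reduce: drop elements whose leading term is divisible by another's, tail-reduce, and make monic.
Reduced Gröbner basis: {x - 3y² + 1, y³ - y² + y - 3}.

The two bases agree; hence the ideals are identical.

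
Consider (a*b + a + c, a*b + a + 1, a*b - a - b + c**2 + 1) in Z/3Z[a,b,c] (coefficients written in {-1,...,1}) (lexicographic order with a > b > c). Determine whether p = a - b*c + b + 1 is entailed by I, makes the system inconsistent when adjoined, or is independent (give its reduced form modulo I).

a - b*c + b + 1 is independent of I; its normal form modulo I is b.

First compute the reduced Gröbner basis of I by Buchberger's algorithm.
f_1 = a*b + a + c, LT = a*b.
f_2 = a*b + a + 1, LT = a*b.
f_3 = a*b - a - b + c**2 + 1, LT = a*b.

S(f_1,f_2): lcm = a*b. S = c - 1.
  leading term c: no divisor's leading term divides it; move c to the remainder.
  leading term 1: no divisor's leading term divides it; move -1 to the remainder.
  remainder c - 1 ≠ 0; add h_4 = c - 1 to the basis.

S(f_1,f_3): lcm = a*b. S = -a + b - c**2 + c - 1.
  leading term a: no divisor's leading term divides it; move -a to the remainder.
  leading term b: no divisor's leading term divides it; move b to the remainder.
  leading term c**2: subtract (-c)·h_4 from -c**2 + c - 1 → -1
  leading term 1: no divisor's leading term divides it; move -1 to the remainder.
  remainder -a + b - 1 ≠ 0; add h_5 = -a + b - 1 to the basis.

S(f_1,h_5): lcm = a*b. S = a + b**2 - b + c.
  leading term a: subtract (-1)·h_5 from a + b**2 - b + c → b**2 + c - 1
  leading term b**2: no divisor's leading term divides it; move b**2 to the remainder.
  leading term c: subtract (1)·h_4 from c - 1 → 0
  remainder b**2 ≠ 0; add h_6 = b**2 to the basis.

The other S-polynomials (S(f_2,f_3), S(f_1,h_4), S(f_2,h_4), S(f_3,h_4), S(f_2,h_5), S(f_3,h_5), S(h_4,h_5), S(f_1,h_6), S(f_2,h_6), S(f_3,h_6), S(h_4,h_6), S(h_5,h_6)) all reduce to 0 modulo the current basis, so we have a Gröbner basis.
Inter-reduce: drop elements whose leading term is divisible by another's, tail-reduce, and make monic.
Reduced Gröbner basis: {a - b + 1, b**2, c - 1}.
Label its elements g_1 = a - b + 1, g_2 = b**2, g_3 = c - 1.

Reduce p = a - b*c + b + 1 modulo G:
  leading term a: subtract (1)·g_1 from a - b*c + b + 1 → -b*c - b
  leading term b*c: subtract (-b)·g_3 from -b*c - b → b
  leading term b: no divisor's leading term divides it; move b to the remainder.
  normal form = b.
The normal form is nonzero, so p ∉ I. Since p minus its normal form lies in I, I + (p) = I + (r) where r = b; decide whether this ideal is the whole ring.
Run Buchberger on G together with r (pairs among the g_i already reduce to 0 since G is a Gröbner basis):
g_1 = a - b + 1, LT = a.
g_2 = b**2, LT = b**2.
g_3 = c - 1, LT = c.
r = b, LT = b.

The S-polynomials (S(g_1,g_2), S(g_1,g_3), S(g_1,r), S(g_2,g_3), S(g_2,r), S(g_3,r)) all reduce to 0 modulo the current basis, so we have a Gröbner basis.
Inter-reduce: drop elements whose leading term is divisible by another's, tail-reduce, and make monic.
Reduced Gröbner basis: {a + 1, b, c - 1}.
The reduced Gröbner basis of I + (p) is {a + 1, b, c - 1} ≠ {1}, a proper ideal, so the enlarged system stays consistent: p is independent of I, with normal form b.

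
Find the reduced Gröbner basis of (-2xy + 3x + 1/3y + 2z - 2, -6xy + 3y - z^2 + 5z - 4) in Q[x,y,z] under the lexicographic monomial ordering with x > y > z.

Buchberger's algorithm terminates because the ascending chain of leading-term ideals stabilizes.

f_1 = -2xy + 3x + 1/3y + 2z - 2, LT = xy.
f_2 = -6xy + 3y - z^2 + 5z - 4, LT = xy.

S(f_1,f_2): lcm = xy. S = -3/2x + 1/3y - 1/6z^2 - 1/6z + 1/3.
  leading term x: no divisor's leading term divides it; move -3/2x to the remainder.
  leading term y: no divisor's leading term divides it; move 1/3y to the remainder.
  leading term z^2: no divisor's leading term divides it; move -1/6z^2 to the remainder.
  leading term z: no divisor's leading term divides it; move -1/6z to the remainder.
  leading term 1: no divisor's leading term divides it; move 1/3 to the remainder.
  remainder -3/2x + 1/3y - 1/6z^2 - 1/6z + 1/3 ≠ 0; add g_3 = -3/2x + 1/3y - 1/6z^2 - 1/6z + 1/3 to the basis.

S(f_1,g_3): lcm = xy. S = -3/2x + 2/9y^2 - 1/9yz^2 - 1/9yz + 1/18y - z + 1.
  leading term x: subtract (1)·g_3 from -3/2x + 2/9y^2 - 1/9yz^2 - 1/9yz + 1/18y - z + 1 → 2/9y^2 - 1/9yz^2 - 1/9yz - 5/18y + 1/6z^2 - 5/6z + 2/3
  leading term y^2: no divisor's leading term divides it; move 2/9y^2 to the remainder.
  leading term yz^2: no divisor's leading term divides it; move -1/9yz^2 to the remainder.
  leading term yz: no divisor's leading term divides it; move -1/9yz to the remainder.
  leading term y: no divisor's leading term divides it; move -5/18y to the remainder.
  leading term z^2: no divisor's leading term divides it; move 1/6z^2 to the remainder.
  leading term z: no divisor's leading term divides it; move -5/6z to the remainder.
  leading term 1: no divisor's leading term divides it; move 2/3 to the remainder.
  remainder 2/9y^2 - 1/9yz^2 - 1/9yz - 5/18y + 1/6z^2 - 5/6z + 2/3 ≠ 0; add g_4 = 2/9y^2 - 1/9yz^2 - 1/9yz - 5/18y + 1/6z^2 - 5/6z + 2/3 to the basis.

The other S-polynomials (S(f_2,g_3), S(f_1,g_4), S(f_2,g_4), S(g_3,g_4)) all reduce to 0 modulo the current basis, so we have a Gröbner basis.
Inter-reduce: drop elements whose leading term is divisible by another's, tail-reduce, and make monic.

G = {x - 2/9y + 1/9z^2 + 1/9z - 2/9, y^2 - 1/2yz^2 - 1/2yz - 5/4y + 3/4z^2 - 15/4z + 3}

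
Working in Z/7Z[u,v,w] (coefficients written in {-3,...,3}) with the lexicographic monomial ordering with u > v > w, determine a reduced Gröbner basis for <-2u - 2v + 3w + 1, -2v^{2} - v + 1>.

G = {u + v + 2w + 3, v^{2} - 3v + 3}

The reduced Gröbner basis is the canonical form of the ideal for this ordering.

f_1 = -2u - 2v + 3w + 1, LT = u.
f_2 = -2v^{2} - v + 1, LT = v^{2}.

The S-polynomials (S(f_1,f_2)) all reduce to 0 modulo the current basis, so we have a Gröbner basis.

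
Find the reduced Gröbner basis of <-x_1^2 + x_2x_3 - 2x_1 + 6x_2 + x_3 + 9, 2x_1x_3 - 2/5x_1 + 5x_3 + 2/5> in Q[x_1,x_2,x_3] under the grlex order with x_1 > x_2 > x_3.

G = {x_2x_3^2 + 29/5x_2x_3 + x_3^2 + 7/10x_1 - 6/5x_2 + 151/20x_3 - 19/10, x_1^2 - x_2x_3 + 2x_1 - 6x_2 - x_3 - 9, x_1x_3 - 1/5x_1 + 5/2x_3 + 1/5}

f_1 = -x_1^2 + x_2x_3 - 2x_1 + 6x_2 + x_3 + 9, LT = x_1^2.
f_2 = 2x_1x_3 - 2/5x_1 + 5x_3 + 2/5, LT = x_1x_3.

S(f_1,f_2): lcm = x_1^2x_3. S = -x_2x_3^2 + 1/5x_1^2 - 1/2x_1x_3 - 6x_2x_3 - x_3^2 - 1/5x_1 - 9x_3.
  leading term x_2x_3^2: no divisor's leading term divides it; move -x_2x_3^2 to the remainder.
  leading term x_1^2: subtract (-1/5)·f_1 from 1/5x_1^2 - 1/2x_1x_3 - 6x_2x_3 - x_3^2 - 1/5x_1 - 9x_3 → -1/2x_1x_3 - 29/5x_2x_3 - x_3^2 - 3/5x_1 + 6/5x_2 - 44/5x_3 + 9/5
  leading term x_1x_3: subtract (-1/4)·f_2 from -1/2x_1x_3 - 29/5x_2x_3 - x_3^2 - 3/5x_1 + 6/5x_2 - 44/5x_3 + 9/5 → -29/5x_2x_3 - x_3^2 - 7/10x_1 + 6/5x_2 - 151/20x_3 + 19/10
  leading term x_2x_3: no divisor's leading term divides it; move -29/5x_2x_3 to the remainder.
  leading term x_3^2: no divisor's leading term divides it; move -x_3^2 to the remainder.
  leading term x_1: no divisor's leading term divides it; move -7/10x_1 to the remainder.
  leading term x_2: no divisor's leading term divides it; move 6/5x_2 to the remainder.
  leading term x_3: no divisor's leading term divides it; move -151/20x_3 to the remainder.
  leading term 1: no divisor's leading term divides it; move 19/10 to the remainder.
  remainder -x_2x_3^2 - 29/5x_2x_3 - x_3^2 - 7/10x_1 + 6/5x_2 - 151/20x_3 + 19/10 ≠ 0; add g_3 = -x_2x_3^2 - 29/5x_2x_3 - x_3^2 - 7/10x_1 + 6/5x_2 - 151/20x_3 + 19/10 to the basis.

S(f_1,g_3): leading monomials are coprime, so the S-polynomial reduces to 0 (Buchberger's first criterion).
S(f_2,g_3): lcm = x_1x_2x_3^2. S = -6x_1x_2x_3 - x_1x_3^2 + 5/2x_2x_3^2 - 7/10x_1^2 + 6/5x_1x_2 - 151/20x_1x_3 + 1/5x_2x_3 + 19/10x_1.
  leading term x_1x_2x_3: subtract (-3x_2)·f_2 from -6x_1x_2x_3 - x_1x_3^2 + 5/2x_2x_3^2 - 7/10x_1^2 + 6/5x_1x_2 - 151/20x_1x_3 + 1/5x_2x_3 + 19/10x_1 → -x_1x_3^2 + 5/2x_2x_3^2 - 7/10x_1^2 - 151/20x_1x_3 + 76/5x_2x_3 + 19/10x_1 + 6/5x_2
  leading term x_1x_3^2: subtract (-1/2x_3)·f_2 from -x_1x_3^2 + 5/2x_2x_3^2 - 7/10x_1^2 - 151/20x_1x_3 + 76/5x_2x_3 + 19/10x_1 + 6/5x_2 → 5/2x_2x_3^2 - 7/10x_1^2 - 31/4x_1x_3 + 76/5x_2x_3 + 5/2x_3^2 + 19/10x_1 + 6/5x_2 + 1/5x_3
  leading term x_2x_3^2: subtract (-5/2)·g_3 from 5/2x_2x_3^2 - 7/10x_1^2 - 31/4x_1x_3 + 76/5x_2x_3 + 5/2x_3^2 + 19/10x_1 + 6/5x_2 + 1/5x_3 → -7/10x_1^2 - 31/4x_1x_3 + 7/10x_2x_3 + 3/20x_1 + 21/5x_2 - 747/40x_3 + 19/4
  leading term x_1^2: subtract (7/10)·f_1 from -7/10x_1^2 - 31/4x_1x_3 + 7/10x_2x_3 + 3/20x_1 + 21/5x_2 - 747/40x_3 + 19/4 → -31/4x_1x_3 + 31/20x_1 - 155/8x_3 - 31/20
  leading term x_1x_3: subtract (-31/8)·f_2 from -31/4x_1x_3 + 31/20x_1 - 155/8x_3 - 31/20 → 0
  remainder 0.

Every S-polynomial of the final basis reduces to 0, so we have a Gröbner basis.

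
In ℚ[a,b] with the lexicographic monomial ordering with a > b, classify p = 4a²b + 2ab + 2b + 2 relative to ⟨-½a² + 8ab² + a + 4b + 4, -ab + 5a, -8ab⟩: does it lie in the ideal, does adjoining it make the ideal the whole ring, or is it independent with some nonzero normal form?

First compute the reduced Gröbner basis of I by Buchberger's algorithm.
f_1 = -½a² + 8ab² + a + 4b + 4, LT = a².
f_2 = -ab + 5a, LT = ab.
f_3 = -8ab, LT = ab.

S(f_1,f_2): lcm = a²b. S = 5a² - 16ab³ - 2ab - 8b² - 8b.
  leading term a²: subtract (-10)·f_1 from 5a² - 16ab³ - 2ab - 8b² - 8b → -16ab³ + 80ab² - 2ab + 10a - 8b² + 32b + 40
  leading term ab³: subtract (16b²)·f_2 from -16ab³ + 80ab² - 2ab + 10a - 8b² + 32b + 40 → -2ab + 10a - 8b² + 32b + 40
  leading term ab: subtract (2)·f_2 from -2ab + 10a - 8b² + 32b + 40 → -8b² + 32b + 40
  leading term b²: no divisor's leading term divides it; move -8b² to the remainder.
  leading term b: no divisor's leading term divides it; move 32b to the remainder.
  leading term 1: no divisor's leading term divides it; move 40 to the remainder.
  remainder -8b² + 32b + 40 ≠ 0; add h_4 = -8b² + 32b + 40 to the basis.

S(f_1,f_3): lcm = a²b. S = -16ab³ - 2ab - 8b² - 8b.
  leading term ab³: subtract (16b²)·f_2 from -16ab³ - 2ab - 8b² - 8b → -80ab² - 2ab - 8b² - 8b
  leading term ab²: subtract (80b)·f_2 from -80ab² - 2ab - 8b² - 8b → -402ab - 8b² - 8b
  leading term ab: subtract (402)·f_2 from -402ab - 8b² - 8b → -2010a - 8b² - 8b
  leading term a: no divisor's leading term divides it; move -2010a to the remainder.
  leading term b²: subtract (1)·h_4 from -8b² - 8b → -40b - 40
  leading term b: no divisor's leading term divides it; move -40b to the remainder.
  leading term 1: no divisor's leading term divides it; move -40 to the remainder.
  remainder -2010a - 40b - 40 ≠ 0; add h_5 = -2010a - 40b - 40 to the basis.

S(f_2,f_3): lcm = ab. S = -5a.
  leading term a: subtract (1/402)·h_5 from -5a → 20/201b + 20/201
  leading term b: no divisor's leading term divides it; move 20/201b to the remainder.
  leading term 1: no divisor's leading term divides it; move 20/201 to the remainder.
  remainder 20/201b + 20/201 ≠ 0; add h_6 = 20/201b + 20/201 to the basis.

The other S-polynomials (S(f_1,h_4), S(f_2,h_4), S(f_3,h_4), S(f_1,h_5), S(f_2,h_5), S(f_3,h_5), S(h_4,h_5), S(f_1,h_6), S(f_2,h_6), S(f_3,h_6), S(h_4,h_6), S(h_5,h_6)) all reduce to 0 modulo the current basis, so we have a Gröbner basis.
Inter-reduce: drop elements whose leading term is divisible by another's, tail-reduce, and make monic.
Reduced Gröbner basis: {a, b + 1}.
Label its elements g_1 = a, g_2 = b + 1.

Reduce p = 4a²b + 2ab + 2b + 2 modulo G:
  leading term a²b: subtract (4ab)·g_1 from 4a²b + 2ab + 2b + 2 → 2ab + 2b + 2
  leading term ab: subtract (2b)·g_1 from 2ab + 2b + 2 → 2b + 2
  leading term b: subtract (2)·g_2 from 2b + 2 → 0
  normal form = 0.
Since the normal form is 0, p ∈ I.

4a²b + 2ab + 2b + 2 lies in I (it reduces to 0).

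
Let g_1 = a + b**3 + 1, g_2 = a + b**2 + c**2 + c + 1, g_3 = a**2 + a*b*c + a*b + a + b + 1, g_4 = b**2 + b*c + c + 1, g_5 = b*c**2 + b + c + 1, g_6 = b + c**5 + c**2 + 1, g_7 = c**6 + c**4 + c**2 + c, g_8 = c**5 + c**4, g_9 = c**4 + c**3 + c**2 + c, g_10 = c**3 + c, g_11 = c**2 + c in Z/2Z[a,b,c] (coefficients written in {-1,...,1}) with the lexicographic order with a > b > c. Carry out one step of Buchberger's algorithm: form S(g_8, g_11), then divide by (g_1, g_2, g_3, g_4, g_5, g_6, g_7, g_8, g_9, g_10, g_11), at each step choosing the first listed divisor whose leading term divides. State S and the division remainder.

lcm(LM(g_8), LM(g_11)) = c**5.
S = (lcm/LT(g_8))·g_8 − (lcm/LT(g_11))·g_11 = 0.
Reduce S modulo (g_1, g_2, g_3, g_4, g_5, g_6, g_7, g_8, g_9, g_10, g_11) in that order:
The remainder is 0, so this S-polynomial contributes no new basis element.

S(g_8, g_11) = 0; remainder on division = 0.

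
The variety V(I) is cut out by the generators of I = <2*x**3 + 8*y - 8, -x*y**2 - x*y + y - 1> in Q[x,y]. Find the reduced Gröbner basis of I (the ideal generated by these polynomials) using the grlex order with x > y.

f_1 = 2*x**3 + 8*y - 8, LT = x**3.
f_2 = -x*y**2 - x*y + y - 1, LT = x*y**2.

S(f_1,f_2): lcm = x**3*y**2. S = -x**3*y + x**2*y + 4*y**3 - x**2 - 4*y**2.
  reduce S modulo (f_1, f_2):
  remainder x**2*y + 4*y**3 - x**2 - 4*y ≠ 0; add g_3 = x**2*y + 4*y**3 - x**2 - 4*y to the basis.

S(f_2,g_3): lcm = x**2*y**2. S = -4*y**4 + 2*x**2*y - x*y + 4*y**2 + x.
  reduce S modulo (f_1, f_2, g_3):
  remainder -4*y**4 - 8*y**3 + 2*x**2 - x*y + 4*y**2 + x + 8*y ≠ 0; add g_4 = -4*y**4 - 8*y**3 + 2*x**2 - x*y + 4*y**2 + x + 8*y to the basis.

The other S-polynomials (S(f_1,g_3), S(f_1,g_4), S(f_2,g_4), S(g_3,g_4)) all reduce to 0 modulo the current basis, so we have a Gröbner basis.

G = {y**4 + 2*y**3 - 1/2*x**2 + 1/4*x*y - y**2 - 1/4*x - 2*y, x**3 + 4*y - 4, x**2*y + 4*y**3 - x**2 - 4*y, x*y**2 + x*y - y + 1}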